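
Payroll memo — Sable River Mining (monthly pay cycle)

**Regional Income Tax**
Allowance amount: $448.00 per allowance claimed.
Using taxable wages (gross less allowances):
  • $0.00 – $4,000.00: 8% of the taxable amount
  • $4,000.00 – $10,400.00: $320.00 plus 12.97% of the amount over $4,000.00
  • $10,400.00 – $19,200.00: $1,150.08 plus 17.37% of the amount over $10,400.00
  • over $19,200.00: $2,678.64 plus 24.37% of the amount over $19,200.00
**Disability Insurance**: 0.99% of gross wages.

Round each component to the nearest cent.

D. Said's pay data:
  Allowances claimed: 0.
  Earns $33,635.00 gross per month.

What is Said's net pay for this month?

Regional Income Tax: taxable = $33,635.00
  $2,678.64 + 24.37% × ($33,635.00 − $19,200.00) = $2,678.64 + 24.37% × $14,435.00 = $6,196.45
Disability Insurance: 0.99% × $33,635.00 = $332.99
Total withheld: $6,196.45 + $332.99 = $6,529.44
Net pay: $33,635.00 − $6,529.44 = $27,105.56

$27,105.56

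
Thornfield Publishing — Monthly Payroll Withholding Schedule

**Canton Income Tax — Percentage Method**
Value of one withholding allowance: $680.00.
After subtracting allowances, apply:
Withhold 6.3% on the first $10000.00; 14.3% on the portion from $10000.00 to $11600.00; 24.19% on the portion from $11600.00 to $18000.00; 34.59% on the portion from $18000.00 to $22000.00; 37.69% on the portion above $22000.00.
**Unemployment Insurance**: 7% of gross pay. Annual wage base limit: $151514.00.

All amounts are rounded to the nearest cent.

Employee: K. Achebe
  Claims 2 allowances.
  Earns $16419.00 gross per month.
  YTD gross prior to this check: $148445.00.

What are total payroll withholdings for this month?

$1910.36

Canton Income Tax: taxable = $16419.00 − 2×$680.00 = $15059.00
  $858.80 + 24.19% × ($15059.00 − $11600.00) = $858.80 + 24.19% × $3459.00 = $1695.53
Unemployment Insurance: cap $151514.00 − YTD $148445.00 = $3069.00 subject; 7% × $3069.00 = $214.83
Total: $1695.53 + $214.83 = $1910.36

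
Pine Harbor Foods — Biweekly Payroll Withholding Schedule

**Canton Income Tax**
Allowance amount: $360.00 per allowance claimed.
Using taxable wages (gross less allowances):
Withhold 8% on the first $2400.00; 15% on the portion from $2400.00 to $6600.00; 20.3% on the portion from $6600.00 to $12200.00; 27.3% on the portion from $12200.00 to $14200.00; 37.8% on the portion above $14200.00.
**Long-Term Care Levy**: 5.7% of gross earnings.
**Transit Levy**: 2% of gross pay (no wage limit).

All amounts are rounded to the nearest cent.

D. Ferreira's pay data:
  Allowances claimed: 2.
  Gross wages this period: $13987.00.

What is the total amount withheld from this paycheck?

Canton Income Tax: taxable = $13987.00 − 2×$360.00 = $13267.00
  $1958.80 + 27.3% × ($13267.00 − $12200.00) = $1958.80 + 27.3% × $1067.00 = $2250.09
Long-Term Care Levy: 5.7% × $13987.00 = $797.26
Transit Levy: 2% × $13987.00 = $279.74
Total: $2250.09 + $797.26 + $279.74 = $3327.09

$3327.09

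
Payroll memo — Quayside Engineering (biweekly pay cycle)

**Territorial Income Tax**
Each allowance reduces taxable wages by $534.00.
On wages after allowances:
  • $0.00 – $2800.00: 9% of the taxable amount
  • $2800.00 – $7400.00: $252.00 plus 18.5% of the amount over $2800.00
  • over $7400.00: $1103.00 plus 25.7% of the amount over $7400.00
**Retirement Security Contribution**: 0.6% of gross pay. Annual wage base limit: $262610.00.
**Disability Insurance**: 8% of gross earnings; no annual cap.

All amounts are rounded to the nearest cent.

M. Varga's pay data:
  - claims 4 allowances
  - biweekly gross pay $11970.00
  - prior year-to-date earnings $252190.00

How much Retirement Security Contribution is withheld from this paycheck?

$62.52

Retirement Security Contribution: cap $262610.00 − YTD $252190.00 = $10420.00 subject; 0.6% × $10420.00 = $62.52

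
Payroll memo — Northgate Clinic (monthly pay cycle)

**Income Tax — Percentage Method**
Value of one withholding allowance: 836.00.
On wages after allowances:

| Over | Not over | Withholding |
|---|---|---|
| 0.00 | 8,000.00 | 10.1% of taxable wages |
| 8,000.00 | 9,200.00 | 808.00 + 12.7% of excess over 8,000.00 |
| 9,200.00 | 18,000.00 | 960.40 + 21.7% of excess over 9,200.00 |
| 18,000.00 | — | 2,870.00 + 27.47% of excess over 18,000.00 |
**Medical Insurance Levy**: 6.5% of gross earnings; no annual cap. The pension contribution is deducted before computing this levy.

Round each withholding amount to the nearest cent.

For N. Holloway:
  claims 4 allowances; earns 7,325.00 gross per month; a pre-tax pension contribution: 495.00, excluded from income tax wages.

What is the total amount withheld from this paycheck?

Income Tax: taxable = 7,325.00 − 495.00 − 4×836.00 = 3,486.00
  10.1% × 3,486.00 = 352.09
Medical Insurance Levy: 6.5% × 6,830.00 = 443.95
Total: 352.09 + 443.95 = 796.04

796.04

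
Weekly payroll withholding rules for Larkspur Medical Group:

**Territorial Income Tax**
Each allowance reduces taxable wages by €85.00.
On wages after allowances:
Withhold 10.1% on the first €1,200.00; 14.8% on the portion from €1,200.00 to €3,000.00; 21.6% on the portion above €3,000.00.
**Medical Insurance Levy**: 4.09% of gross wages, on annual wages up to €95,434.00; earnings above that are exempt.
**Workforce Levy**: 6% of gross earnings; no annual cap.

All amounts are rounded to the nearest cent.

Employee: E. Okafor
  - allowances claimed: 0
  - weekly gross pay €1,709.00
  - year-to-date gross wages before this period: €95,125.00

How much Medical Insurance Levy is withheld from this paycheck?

€12.64

Medical Insurance Levy: cap €95,434.00 − YTD €95,125.00 = €309.00 subject; 4.09% × €309.00 = €12.64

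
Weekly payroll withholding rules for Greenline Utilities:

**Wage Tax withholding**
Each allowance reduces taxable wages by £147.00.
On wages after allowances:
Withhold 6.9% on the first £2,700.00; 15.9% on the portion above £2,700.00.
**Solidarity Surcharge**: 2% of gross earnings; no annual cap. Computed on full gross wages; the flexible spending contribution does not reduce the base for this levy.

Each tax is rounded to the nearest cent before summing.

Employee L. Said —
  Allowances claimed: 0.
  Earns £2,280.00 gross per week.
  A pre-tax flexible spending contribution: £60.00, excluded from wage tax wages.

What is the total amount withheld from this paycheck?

Wage Tax: taxable = £2,280.00 − £60.00 = £2,220.00
  6.9% × £2,220.00 = £153.18
Solidarity Surcharge: 2% × £2,280.00 = £45.60
Total: £153.18 + £45.60 = £198.78

£198.78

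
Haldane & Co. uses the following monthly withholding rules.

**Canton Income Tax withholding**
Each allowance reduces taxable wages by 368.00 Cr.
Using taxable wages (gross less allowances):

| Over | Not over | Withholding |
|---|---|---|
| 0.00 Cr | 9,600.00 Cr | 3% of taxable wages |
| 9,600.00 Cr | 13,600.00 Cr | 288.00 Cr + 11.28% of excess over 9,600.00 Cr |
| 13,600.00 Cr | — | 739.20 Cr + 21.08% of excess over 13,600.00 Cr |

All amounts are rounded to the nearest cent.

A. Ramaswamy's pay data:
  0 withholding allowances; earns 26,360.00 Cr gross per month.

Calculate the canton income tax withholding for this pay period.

3,429.01 Cr

Canton Income Tax: taxable = 26,360.00 Cr
  739.20 Cr + 21.08% × (26,360.00 Cr − 13,600.00 Cr) = 739.20 Cr + 21.08% × 12,760.00 Cr = 3,429.01 Cr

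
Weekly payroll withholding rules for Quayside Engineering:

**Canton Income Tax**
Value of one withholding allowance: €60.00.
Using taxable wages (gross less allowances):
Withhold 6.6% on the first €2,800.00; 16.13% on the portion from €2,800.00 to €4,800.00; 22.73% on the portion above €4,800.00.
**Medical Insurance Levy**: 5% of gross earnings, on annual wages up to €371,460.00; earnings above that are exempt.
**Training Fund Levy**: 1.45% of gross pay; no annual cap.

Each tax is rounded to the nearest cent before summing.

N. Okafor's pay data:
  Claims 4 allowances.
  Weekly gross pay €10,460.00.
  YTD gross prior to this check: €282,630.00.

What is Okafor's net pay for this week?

Canton Income Tax: taxable = €10,460.00 − 4×€60.00 = €10,220.00
  €507.40 + 22.73% × (€10,220.00 − €4,800.00) = €507.40 + 22.73% × €5,420.00 = €1,739.37
Medical Insurance Levy: 5% × €10,460.00 = €523.00
Training Fund Levy: 1.45% × €10,460.00 = €151.67
Total withheld: €1,739.37 + €523.00 + €151.67 = €2,414.04
Net pay: €10,460.00 − €2,414.04 = €8,045.96

€8,045.96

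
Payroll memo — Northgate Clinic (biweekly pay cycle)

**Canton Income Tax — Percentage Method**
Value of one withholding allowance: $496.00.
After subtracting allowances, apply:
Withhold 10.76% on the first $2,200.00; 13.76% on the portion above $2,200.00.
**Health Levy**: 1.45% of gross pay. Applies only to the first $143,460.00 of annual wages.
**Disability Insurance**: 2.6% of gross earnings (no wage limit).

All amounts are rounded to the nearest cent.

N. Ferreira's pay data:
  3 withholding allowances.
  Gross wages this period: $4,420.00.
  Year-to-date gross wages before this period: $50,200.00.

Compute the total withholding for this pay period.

$516.45

Canton Income Tax: taxable = $4,420.00 − 3×$496.00 = $2,932.00
  $236.72 + 13.76% × ($2,932.00 − $2,200.00) = $236.72 + 13.76% × $732.00 = $337.44
Health Levy: 1.45% × $4,420.00 = $64.09
Disability Insurance: 2.6% × $4,420.00 = $114.92
Total: $337.44 + $64.09 + $114.92 = $516.45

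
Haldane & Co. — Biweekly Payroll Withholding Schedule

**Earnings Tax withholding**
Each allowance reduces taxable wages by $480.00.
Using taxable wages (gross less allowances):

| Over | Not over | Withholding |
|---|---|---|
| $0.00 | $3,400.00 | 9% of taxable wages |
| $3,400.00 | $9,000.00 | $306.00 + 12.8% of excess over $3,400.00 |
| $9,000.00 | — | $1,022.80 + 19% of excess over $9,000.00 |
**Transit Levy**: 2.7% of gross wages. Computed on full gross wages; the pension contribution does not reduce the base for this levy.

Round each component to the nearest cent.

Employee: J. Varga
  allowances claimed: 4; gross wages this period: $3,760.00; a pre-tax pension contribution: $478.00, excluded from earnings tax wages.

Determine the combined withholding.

$224.10

Earnings Tax: taxable = $3,760.00 − $478.00 − 4×$480.00 = $1,362.00
  9% × $1,362.00 = $122.58
Transit Levy: 2.7% × $3,760.00 = $101.52
Total: $122.58 + $101.52 = $224.10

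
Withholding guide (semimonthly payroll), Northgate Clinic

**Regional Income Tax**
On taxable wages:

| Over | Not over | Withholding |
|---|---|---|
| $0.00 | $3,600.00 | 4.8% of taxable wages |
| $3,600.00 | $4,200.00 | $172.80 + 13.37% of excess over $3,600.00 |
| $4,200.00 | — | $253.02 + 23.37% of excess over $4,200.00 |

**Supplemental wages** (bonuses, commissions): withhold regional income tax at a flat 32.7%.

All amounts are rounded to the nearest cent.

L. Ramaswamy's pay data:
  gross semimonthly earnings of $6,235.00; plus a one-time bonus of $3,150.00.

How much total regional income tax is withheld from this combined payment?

Regional Income Tax: taxable = $6,235.00
  $253.02 + 23.37% × ($6,235.00 − $4,200.00) = $253.02 + 23.37% × $2,035.00 = $728.60
Supplemental (32.7% flat on bonus): 32.7% × $3,150.00 = $1,030.05
Total regional income tax: $728.60 + $1,030.05 = $1,758.65

$1,758.65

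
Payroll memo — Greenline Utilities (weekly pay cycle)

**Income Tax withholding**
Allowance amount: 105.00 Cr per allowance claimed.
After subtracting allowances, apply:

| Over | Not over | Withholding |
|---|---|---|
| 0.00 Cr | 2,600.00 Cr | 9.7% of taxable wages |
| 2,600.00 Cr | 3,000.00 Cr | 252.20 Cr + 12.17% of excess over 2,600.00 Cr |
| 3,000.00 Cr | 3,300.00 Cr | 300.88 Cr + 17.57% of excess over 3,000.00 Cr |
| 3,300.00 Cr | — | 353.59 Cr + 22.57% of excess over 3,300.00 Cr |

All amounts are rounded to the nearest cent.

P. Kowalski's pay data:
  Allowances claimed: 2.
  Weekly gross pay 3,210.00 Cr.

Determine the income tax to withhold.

300.88 Cr

Income Tax: taxable = 3,210.00 Cr − 2×105.00 Cr = 3,000.00 Cr
  252.20 Cr + 12.17% × (3,000.00 Cr − 2,600.00 Cr) = 252.20 Cr + 12.17% × 400.00 Cr = 300.88 Cr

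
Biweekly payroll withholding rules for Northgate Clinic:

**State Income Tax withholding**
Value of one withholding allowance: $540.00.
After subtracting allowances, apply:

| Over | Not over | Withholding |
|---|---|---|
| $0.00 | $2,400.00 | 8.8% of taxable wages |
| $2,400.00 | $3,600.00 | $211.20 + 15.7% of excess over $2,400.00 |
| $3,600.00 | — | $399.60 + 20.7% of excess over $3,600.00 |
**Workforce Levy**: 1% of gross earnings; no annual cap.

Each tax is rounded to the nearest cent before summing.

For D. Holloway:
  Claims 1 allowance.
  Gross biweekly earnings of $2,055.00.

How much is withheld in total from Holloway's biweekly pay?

State Income Tax: taxable = $2,055.00 − 1×$540.00 = $1,515.00
  8.8% × $1,515.00 = $133.32
Workforce Levy: 1% × $2,055.00 = $20.55
Total: $133.32 + $20.55 = $153.87

$153.87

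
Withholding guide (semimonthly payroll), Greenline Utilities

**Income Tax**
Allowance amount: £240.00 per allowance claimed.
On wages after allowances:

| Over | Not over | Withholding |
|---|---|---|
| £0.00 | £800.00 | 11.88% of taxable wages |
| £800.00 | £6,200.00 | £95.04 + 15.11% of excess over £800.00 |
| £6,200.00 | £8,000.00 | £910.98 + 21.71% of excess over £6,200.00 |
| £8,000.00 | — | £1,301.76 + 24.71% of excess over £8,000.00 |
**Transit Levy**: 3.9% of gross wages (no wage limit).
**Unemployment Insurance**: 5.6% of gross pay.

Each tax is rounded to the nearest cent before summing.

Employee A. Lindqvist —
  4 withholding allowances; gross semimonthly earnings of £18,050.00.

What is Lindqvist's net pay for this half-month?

Income Tax: taxable = £18,050.00 − 4×£240.00 = £17,090.00
  £1,301.76 + 24.71% × (£17,090.00 − £8,000.00) = £1,301.76 + 24.71% × £9,090.00 = £3,547.90
Transit Levy: 3.9% × £18,050.00 = £703.95
Unemployment Insurance: 5.6% × £18,050.00 = £1,010.80
Total withheld: £3,547.90 + £703.95 + £1,010.80 = £5,262.65
Net pay: £18,050.00 − £5,262.65 = £12,787.35

£12,787.35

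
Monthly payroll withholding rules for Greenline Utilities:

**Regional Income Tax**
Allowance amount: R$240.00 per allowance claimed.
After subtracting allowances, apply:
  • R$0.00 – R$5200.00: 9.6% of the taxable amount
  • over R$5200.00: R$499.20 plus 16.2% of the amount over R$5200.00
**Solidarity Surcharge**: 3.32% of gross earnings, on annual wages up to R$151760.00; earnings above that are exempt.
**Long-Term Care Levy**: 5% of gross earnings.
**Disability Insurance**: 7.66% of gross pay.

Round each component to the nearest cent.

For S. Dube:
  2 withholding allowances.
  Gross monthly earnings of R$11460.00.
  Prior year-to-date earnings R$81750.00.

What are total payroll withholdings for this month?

Regional Income Tax: taxable = R$11460.00 − 2×R$240.00 = R$10980.00
  R$499.20 + 16.2% × (R$10980.00 − R$5200.00) = R$499.20 + 16.2% × R$5780.00 = R$1435.56
Solidarity Surcharge: 3.32% × R$11460.00 = R$380.47
Long-Term Care Levy: 5% × R$11460.00 = R$573.00
Disability Insurance: 7.66% × R$11460.00 = R$877.84
Total: R$1435.56 + R$380.47 + R$573.00 + R$877.84 = R$3266.87

R$3266.87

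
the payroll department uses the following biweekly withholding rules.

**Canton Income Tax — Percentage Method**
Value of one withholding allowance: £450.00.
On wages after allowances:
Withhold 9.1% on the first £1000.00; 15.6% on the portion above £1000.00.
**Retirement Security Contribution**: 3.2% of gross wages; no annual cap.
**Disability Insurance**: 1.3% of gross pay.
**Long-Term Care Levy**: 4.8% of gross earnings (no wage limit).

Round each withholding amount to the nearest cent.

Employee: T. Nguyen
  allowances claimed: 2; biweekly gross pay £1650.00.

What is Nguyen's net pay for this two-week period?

Canton Income Tax: taxable = £1650.00 − 2×£450.00 = £750.00
  9.1% × £750.00 = £68.25
Retirement Security Contribution: 3.2% × £1650.00 = £52.80
Disability Insurance: 1.3% × £1650.00 = £21.45
Long-Term Care Levy: 4.8% × £1650.00 = £79.20
Total withheld: £68.25 + £52.80 + £21.45 + £79.20 = £221.70
Net pay: £1650.00 − £221.70 = £1428.30

£1428.30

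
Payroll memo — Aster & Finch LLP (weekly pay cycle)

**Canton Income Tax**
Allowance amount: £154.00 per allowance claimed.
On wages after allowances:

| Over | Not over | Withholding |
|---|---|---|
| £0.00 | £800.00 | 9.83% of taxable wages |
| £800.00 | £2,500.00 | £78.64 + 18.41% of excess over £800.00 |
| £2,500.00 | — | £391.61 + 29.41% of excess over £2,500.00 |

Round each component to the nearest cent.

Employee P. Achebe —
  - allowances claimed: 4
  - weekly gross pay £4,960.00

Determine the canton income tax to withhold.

£933.93

Canton Income Tax: taxable = £4,960.00 − 4×£154.00 = £4,344.00
  £391.61 + 29.41% × (£4,344.00 − £2,500.00) = £391.61 + 29.41% × £1,844.00 = £933.93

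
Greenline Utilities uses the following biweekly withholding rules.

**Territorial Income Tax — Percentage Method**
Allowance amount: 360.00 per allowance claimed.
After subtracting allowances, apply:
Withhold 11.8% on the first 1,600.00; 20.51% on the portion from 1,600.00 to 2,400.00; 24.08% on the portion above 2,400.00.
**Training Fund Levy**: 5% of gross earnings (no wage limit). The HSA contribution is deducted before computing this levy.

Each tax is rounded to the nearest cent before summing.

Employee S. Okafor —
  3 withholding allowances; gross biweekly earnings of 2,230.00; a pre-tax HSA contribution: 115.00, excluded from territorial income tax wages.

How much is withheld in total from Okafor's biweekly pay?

Territorial Income Tax: taxable = 2,230.00 − 115.00 − 3×360.00 = 1,035.00
  11.8% × 1,035.00 = 122.13
Training Fund Levy: 5% × 2,115.00 = 105.75
Total: 122.13 + 105.75 = 227.88

227.88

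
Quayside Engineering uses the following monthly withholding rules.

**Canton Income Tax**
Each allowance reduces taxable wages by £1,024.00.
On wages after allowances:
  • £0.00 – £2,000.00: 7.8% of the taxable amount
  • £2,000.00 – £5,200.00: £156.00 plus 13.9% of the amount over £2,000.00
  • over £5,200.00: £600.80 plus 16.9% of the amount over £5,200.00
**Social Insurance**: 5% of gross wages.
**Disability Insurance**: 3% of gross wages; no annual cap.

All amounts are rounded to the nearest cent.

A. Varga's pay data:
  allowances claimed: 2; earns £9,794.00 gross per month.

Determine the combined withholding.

£1,814.59

Canton Income Tax: taxable = £9,794.00 − 2×£1,024.00 = £7,746.00
  £600.80 + 16.9% × (£7,746.00 − £5,200.00) = £600.80 + 16.9% × £2,546.00 = £1,031.07
Social Insurance: 5% × £9,794.00 = £489.70
Disability Insurance: 3% × £9,794.00 = £293.82
Total: £1,031.07 + £489.70 + £293.82 = £1,814.59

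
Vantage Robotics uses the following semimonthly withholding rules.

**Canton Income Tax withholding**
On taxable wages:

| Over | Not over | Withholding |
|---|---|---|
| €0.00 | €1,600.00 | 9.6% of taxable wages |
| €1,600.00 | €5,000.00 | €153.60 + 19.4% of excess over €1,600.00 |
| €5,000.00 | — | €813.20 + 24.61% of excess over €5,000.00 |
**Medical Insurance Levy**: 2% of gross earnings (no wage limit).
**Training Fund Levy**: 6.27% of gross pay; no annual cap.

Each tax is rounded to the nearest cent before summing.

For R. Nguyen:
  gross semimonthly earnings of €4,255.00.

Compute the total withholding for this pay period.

Canton Income Tax: taxable = €4,255.00
  €153.60 + 19.4% × (€4,255.00 − €1,600.00) = €153.60 + 19.4% × €2,655.00 = €668.67
Medical Insurance Levy: 2% × €4,255.00 = €85.10
Training Fund Levy: 6.27% × €4,255.00 = €266.79
Total: €668.67 + €85.10 + €266.79 = €1,020.56

€1,020.56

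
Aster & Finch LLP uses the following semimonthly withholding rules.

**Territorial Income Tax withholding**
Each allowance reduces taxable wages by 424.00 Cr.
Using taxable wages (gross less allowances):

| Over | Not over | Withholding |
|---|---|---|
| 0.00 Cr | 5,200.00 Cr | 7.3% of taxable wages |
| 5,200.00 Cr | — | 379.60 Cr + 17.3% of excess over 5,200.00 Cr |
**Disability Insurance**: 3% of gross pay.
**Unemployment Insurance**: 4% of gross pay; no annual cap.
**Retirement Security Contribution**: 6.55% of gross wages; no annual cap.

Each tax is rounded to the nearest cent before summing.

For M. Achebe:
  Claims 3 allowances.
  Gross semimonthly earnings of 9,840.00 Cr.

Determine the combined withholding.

Territorial Income Tax: taxable = 9,840.00 Cr − 3×424.00 Cr = 8,568.00 Cr
  379.60 Cr + 17.3% × (8,568.00 Cr − 5,200.00 Cr) = 379.60 Cr + 17.3% × 3,368.00 Cr = 962.26 Cr
Disability Insurance: 3% × 9,840.00 Cr = 295.20 Cr
Unemployment Insurance: 4% × 9,840.00 Cr = 393.60 Cr
Retirement Security Contribution: 6.55% × 9,840.00 Cr = 644.52 Cr
Total: 962.26 Cr + 295.20 Cr + 393.60 Cr + 644.52 Cr = 2,295.58 Cr

2,295.58 Cr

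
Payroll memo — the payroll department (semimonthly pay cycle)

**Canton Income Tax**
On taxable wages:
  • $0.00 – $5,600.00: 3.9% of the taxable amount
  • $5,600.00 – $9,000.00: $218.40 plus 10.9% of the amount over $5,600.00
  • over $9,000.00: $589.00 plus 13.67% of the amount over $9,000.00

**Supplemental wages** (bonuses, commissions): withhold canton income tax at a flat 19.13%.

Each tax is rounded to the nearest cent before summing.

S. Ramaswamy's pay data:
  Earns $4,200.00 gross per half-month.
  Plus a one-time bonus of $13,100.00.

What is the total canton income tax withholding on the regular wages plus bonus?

Canton Income Tax: taxable = $4,200.00
  3.9% × $4,200.00 = $163.80
Supplemental (19.13% flat on bonus): 19.13% × $13,100.00 = $2,506.03
Total canton income tax: $163.80 + $2,506.03 = $2,669.83

$2,669.83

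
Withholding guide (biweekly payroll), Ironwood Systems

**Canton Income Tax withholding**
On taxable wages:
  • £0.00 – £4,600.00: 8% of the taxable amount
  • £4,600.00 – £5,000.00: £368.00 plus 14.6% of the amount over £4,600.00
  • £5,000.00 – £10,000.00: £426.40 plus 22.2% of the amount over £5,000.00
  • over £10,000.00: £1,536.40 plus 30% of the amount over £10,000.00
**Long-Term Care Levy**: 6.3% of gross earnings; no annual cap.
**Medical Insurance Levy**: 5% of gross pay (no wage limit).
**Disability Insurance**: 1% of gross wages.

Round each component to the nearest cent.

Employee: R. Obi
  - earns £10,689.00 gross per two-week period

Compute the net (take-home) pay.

Canton Income Tax: taxable = £10,689.00
  £1,536.40 + 30% × (£10,689.00 − £10,000.00) = £1,536.40 + 30% × £689.00 = £1,743.10
Long-Term Care Levy: 6.3% × £10,689.00 = £673.41
Medical Insurance Levy: 5% × £10,689.00 = £534.45
Disability Insurance: 1% × £10,689.00 = £106.89
Total withheld: £1,743.10 + £673.41 + £534.45 + £106.89 = £3,057.85
Net pay: £10,689.00 − £3,057.85 = £7,631.15

£7,631.15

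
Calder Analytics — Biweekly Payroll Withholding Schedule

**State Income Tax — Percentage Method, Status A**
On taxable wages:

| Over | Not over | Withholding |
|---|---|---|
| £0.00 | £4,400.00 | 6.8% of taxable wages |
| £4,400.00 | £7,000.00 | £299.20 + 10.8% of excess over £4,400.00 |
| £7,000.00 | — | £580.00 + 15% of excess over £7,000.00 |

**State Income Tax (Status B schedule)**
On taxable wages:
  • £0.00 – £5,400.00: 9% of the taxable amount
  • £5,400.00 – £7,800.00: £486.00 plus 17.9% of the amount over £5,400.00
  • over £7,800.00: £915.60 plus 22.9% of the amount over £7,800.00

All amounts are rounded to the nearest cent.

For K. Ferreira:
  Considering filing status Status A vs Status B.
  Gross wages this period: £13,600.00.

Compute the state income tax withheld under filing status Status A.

£1,570.00

State Income Tax (Status A): taxable = £13,600.00
  £580.00 + 15% × (£13,600.00 − £7,000.00) = £580.00 + 15% × £6,600.00 = £1,570.00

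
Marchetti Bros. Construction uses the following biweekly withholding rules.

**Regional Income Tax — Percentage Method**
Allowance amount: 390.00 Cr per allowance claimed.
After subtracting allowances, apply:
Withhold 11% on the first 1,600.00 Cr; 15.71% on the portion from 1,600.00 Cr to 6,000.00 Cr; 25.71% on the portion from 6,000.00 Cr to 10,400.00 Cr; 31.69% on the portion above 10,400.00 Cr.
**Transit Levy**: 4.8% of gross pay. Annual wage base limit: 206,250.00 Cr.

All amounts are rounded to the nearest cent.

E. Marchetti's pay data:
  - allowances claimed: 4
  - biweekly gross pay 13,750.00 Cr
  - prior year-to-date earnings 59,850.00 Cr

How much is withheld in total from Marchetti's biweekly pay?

3,225.73 Cr

Regional Income Tax: taxable = 13,750.00 Cr − 4×390.00 Cr = 12,190.00 Cr
  1,998.48 Cr + 31.69% × (12,190.00 Cr − 10,400.00 Cr) = 1,998.48 Cr + 31.69% × 1,790.00 Cr = 2,565.73 Cr
Transit Levy: 4.8% × 13,750.00 Cr = 660.00 Cr
Total: 2,565.73 Cr + 660.00 Cr = 3,225.73 Cr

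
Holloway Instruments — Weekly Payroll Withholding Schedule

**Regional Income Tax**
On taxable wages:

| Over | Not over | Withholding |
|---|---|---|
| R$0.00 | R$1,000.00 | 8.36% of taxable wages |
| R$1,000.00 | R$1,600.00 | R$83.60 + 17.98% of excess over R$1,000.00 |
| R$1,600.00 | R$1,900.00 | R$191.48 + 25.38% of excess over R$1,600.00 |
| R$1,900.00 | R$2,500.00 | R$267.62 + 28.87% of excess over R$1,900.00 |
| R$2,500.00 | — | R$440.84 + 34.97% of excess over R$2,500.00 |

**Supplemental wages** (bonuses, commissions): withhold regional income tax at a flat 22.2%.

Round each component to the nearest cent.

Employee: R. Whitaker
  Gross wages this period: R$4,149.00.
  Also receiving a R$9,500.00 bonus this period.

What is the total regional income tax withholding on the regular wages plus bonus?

R$3,126.50

Regional Income Tax: taxable = R$4,149.00
  R$440.84 + 34.97% × (R$4,149.00 − R$2,500.00) = R$440.84 + 34.97% × R$1,649.00 = R$1,017.50
Supplemental (22.2% flat on bonus): 22.2% × R$9,500.00 = R$2,109.00
Total regional income tax: R$1,017.50 + R$2,109.00 = R$3,126.50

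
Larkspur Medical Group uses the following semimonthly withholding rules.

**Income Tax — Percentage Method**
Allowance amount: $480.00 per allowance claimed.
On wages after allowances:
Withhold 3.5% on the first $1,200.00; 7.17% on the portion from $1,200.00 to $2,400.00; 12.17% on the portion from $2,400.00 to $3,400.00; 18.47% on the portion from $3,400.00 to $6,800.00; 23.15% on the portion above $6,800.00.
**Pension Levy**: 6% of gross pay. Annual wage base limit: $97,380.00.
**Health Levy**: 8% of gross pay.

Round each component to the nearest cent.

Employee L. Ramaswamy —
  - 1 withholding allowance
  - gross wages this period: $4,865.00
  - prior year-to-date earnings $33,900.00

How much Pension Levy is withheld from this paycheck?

Pension Levy: 6% × $4,865.00 = $291.90

$291.90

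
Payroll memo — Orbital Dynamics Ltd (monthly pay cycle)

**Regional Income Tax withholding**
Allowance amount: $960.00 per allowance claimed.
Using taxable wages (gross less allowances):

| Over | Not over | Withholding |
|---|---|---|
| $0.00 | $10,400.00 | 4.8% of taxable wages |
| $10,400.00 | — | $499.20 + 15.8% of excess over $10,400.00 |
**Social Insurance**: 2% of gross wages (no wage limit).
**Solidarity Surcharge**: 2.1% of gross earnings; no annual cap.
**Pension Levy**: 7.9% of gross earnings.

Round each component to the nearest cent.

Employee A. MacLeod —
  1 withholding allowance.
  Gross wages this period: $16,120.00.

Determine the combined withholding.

Regional Income Tax: taxable = $16,120.00 − 1×$960.00 = $15,160.00
  $499.20 + 15.8% × ($15,160.00 − $10,400.00) = $499.20 + 15.8% × $4,760.00 = $1,251.28
Social Insurance: 2% × $16,120.00 = $322.40
Solidarity Surcharge: 2.1% × $16,120.00 = $338.52
Pension Levy: 7.9% × $16,120.00 = $1,273.48
Total: $1,251.28 + $322.40 + $338.52 + $1,273.48 = $3,185.68

$3,185.68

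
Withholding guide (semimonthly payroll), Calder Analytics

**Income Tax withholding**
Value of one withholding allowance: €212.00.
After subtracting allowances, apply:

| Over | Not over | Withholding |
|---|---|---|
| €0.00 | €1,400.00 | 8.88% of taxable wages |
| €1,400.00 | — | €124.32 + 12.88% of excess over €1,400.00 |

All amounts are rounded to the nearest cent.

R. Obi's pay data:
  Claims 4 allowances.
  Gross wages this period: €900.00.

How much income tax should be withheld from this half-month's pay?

€4.62

Income Tax: taxable = €900.00 − 4×€212.00 = €52.00
  8.88% × €52.00 = €4.62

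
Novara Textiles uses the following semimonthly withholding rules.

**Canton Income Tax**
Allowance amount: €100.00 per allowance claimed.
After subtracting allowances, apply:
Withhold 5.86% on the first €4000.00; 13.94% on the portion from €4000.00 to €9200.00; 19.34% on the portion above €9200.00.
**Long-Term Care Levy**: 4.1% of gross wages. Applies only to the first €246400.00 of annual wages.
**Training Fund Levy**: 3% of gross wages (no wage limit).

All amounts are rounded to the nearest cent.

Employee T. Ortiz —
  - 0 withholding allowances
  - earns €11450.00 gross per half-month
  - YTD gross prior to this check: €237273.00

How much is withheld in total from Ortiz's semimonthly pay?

Canton Income Tax: taxable = €11450.00
  €959.28 + 19.34% × (€11450.00 − €9200.00) = €959.28 + 19.34% × €2250.00 = €1394.43
Long-Term Care Levy: cap €246400.00 − YTD €237273.00 = €9127.00 subject; 4.1% × €9127.00 = €374.21
Training Fund Levy: 3% × €11450.00 = €343.50
Total: €1394.43 + €374.21 + €343.50 = €2112.14

€2112.14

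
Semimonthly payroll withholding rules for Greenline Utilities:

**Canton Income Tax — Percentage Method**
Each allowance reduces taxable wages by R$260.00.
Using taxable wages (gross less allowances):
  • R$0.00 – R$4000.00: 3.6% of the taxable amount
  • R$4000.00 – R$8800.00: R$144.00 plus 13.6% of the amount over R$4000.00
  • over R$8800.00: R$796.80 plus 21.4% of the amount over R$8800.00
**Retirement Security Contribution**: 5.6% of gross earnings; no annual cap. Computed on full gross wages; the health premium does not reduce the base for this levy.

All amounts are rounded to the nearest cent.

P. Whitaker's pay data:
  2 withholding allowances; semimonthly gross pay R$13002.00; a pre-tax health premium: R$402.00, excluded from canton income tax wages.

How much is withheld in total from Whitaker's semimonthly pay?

Canton Income Tax: taxable = R$13002.00 − R$402.00 − 2×R$260.00 = R$12080.00
  R$796.80 + 21.4% × (R$12080.00 − R$8800.00) = R$796.80 + 21.4% × R$3280.00 = R$1498.72
Retirement Security Contribution: 5.6% × R$13002.00 = R$728.11
Total: R$1498.72 + R$728.11 = R$2226.83

R$2226.83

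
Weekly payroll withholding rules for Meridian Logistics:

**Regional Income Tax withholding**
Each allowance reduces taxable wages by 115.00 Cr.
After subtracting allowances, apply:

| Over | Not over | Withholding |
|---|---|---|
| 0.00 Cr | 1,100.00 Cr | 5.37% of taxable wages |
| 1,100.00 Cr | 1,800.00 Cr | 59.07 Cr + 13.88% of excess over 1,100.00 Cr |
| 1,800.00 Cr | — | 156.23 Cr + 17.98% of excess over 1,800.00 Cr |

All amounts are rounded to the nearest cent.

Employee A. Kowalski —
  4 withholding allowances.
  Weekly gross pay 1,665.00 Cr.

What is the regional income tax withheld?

Regional Income Tax: taxable = 1,665.00 Cr − 4×115.00 Cr = 1,205.00 Cr
  59.07 Cr + 13.88% × (1,205.00 Cr − 1,100.00 Cr) = 59.07 Cr + 13.88% × 105.00 Cr = 73.64 Cr

73.64 Cr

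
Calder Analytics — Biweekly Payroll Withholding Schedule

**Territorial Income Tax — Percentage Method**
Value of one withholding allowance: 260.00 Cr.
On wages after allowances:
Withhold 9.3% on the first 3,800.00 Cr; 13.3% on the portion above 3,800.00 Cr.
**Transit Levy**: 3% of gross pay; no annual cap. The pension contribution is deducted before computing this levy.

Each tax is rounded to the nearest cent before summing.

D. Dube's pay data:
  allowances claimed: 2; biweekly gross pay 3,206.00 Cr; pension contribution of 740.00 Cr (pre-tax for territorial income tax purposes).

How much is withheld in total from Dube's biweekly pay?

254.96 Cr

Territorial Income Tax: taxable = 3,206.00 Cr − 740.00 Cr − 2×260.00 Cr = 1,946.00 Cr
  9.3% × 1,946.00 Cr = 180.98 Cr
Transit Levy: 3% × 2,466.00 Cr = 73.98 Cr
Total: 180.98 Cr + 73.98 Cr = 254.96 Cr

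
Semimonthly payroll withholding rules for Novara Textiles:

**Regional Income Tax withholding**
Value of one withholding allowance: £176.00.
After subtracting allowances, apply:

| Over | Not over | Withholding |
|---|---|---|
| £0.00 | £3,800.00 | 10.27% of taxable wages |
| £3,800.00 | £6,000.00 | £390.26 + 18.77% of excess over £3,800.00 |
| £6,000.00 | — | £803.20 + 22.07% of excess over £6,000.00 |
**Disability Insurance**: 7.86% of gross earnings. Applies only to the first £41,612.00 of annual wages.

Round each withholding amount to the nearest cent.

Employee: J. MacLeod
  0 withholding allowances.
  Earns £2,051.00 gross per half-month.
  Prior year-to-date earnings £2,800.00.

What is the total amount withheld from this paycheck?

£371.85

Regional Income Tax: taxable = £2,051.00
  10.27% × £2,051.00 = £210.64
Disability Insurance: 7.86% × £2,051.00 = £161.21
Total: £210.64 + £161.21 = £371.85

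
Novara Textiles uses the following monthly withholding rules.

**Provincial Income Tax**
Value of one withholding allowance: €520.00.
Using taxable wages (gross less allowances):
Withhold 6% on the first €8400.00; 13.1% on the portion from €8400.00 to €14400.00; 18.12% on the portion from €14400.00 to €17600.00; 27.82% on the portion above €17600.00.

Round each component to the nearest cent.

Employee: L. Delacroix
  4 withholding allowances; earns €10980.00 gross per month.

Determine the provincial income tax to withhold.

€569.50

Provincial Income Tax: taxable = €10980.00 − 4×€520.00 = €8900.00
  €504.00 + 13.1% × (€8900.00 − €8400.00) = €504.00 + 13.1% × €500.00 = €569.50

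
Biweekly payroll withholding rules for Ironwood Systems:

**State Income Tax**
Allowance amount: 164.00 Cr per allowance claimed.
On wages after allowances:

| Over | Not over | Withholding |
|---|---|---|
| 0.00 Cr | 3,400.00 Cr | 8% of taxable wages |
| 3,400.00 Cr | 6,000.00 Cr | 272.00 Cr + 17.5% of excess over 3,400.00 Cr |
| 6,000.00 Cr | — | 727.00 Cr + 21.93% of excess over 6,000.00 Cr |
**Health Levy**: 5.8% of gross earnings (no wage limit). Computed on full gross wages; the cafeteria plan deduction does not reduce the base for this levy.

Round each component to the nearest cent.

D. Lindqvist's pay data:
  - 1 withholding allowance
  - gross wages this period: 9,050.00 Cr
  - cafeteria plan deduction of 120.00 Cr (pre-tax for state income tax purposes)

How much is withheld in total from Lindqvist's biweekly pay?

State Income Tax: taxable = 9,050.00 Cr − 120.00 Cr − 1×164.00 Cr = 8,766.00 Cr
  727.00 Cr + 21.93% × (8,766.00 Cr − 6,000.00 Cr) = 727.00 Cr + 21.93% × 2,766.00 Cr = 1,333.58 Cr
Health Levy: 5.8% × 9,050.00 Cr = 524.90 Cr
Total: 1,333.58 Cr + 524.90 Cr = 1,858.48 Cr

1,858.48 Cr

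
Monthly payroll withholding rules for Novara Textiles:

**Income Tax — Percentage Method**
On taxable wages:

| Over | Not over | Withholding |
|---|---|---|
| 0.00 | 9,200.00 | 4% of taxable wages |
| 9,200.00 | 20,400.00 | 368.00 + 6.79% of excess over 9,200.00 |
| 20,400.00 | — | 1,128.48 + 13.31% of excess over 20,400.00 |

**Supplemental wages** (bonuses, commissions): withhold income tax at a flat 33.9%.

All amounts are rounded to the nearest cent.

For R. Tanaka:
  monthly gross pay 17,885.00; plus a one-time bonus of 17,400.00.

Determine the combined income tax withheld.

Income Tax: taxable = 17,885.00
  368.00 + 6.79% × (17,885.00 − 9,200.00) = 368.00 + 6.79% × 8,685.00 = 957.71
Supplemental (33.9% flat on bonus): 33.9% × 17,400.00 = 5,898.60
Total income tax: 957.71 + 5,898.60 = 6,856.31

6,856.31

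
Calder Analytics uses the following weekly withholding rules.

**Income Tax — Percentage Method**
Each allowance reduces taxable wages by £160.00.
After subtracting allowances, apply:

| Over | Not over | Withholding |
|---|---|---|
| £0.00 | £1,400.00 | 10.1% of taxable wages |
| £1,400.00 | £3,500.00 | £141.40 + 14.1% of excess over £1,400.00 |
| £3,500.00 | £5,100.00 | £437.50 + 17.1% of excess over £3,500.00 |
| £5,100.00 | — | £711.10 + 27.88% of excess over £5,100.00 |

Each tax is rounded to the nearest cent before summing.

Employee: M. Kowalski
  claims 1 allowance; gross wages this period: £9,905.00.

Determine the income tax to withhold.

£2,006.13

Income Tax: taxable = £9,905.00 − 1×£160.00 = £9,745.00
  £711.10 + 27.88% × (£9,745.00 − £5,100.00) = £711.10 + 27.88% × £4,645.00 = £2,006.13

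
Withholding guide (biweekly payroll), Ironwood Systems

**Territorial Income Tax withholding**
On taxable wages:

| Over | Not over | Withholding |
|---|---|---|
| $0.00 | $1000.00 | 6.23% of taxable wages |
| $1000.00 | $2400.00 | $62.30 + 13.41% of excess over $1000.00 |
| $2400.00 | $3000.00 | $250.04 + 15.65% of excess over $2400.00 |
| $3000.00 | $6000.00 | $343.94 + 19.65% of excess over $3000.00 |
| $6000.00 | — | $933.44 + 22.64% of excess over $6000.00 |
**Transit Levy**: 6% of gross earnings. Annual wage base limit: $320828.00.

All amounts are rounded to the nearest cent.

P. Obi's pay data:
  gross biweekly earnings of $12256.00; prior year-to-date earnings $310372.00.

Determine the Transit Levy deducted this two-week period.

$627.36

Transit Levy: cap $320828.00 − YTD $310372.00 = $10456.00 subject; 6% × $10456.00 = $627.36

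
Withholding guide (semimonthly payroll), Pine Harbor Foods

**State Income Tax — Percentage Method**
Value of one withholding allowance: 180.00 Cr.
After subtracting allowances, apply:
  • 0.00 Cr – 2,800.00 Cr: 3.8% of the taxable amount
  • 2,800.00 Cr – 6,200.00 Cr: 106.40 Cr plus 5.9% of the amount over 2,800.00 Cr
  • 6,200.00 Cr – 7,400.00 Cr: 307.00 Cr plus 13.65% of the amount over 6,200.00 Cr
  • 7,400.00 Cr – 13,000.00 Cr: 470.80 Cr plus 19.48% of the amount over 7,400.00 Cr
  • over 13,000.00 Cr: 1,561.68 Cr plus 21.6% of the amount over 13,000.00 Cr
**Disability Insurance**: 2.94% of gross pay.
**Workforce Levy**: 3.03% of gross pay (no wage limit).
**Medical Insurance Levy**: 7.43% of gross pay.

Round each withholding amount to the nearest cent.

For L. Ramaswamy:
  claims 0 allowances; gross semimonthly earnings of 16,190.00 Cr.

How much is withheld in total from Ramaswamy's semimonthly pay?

4,420.19 Cr

State Income Tax: taxable = 16,190.00 Cr
  1,561.68 Cr + 21.6% × (16,190.00 Cr − 13,000.00 Cr) = 1,561.68 Cr + 21.6% × 3,190.00 Cr = 2,250.72 Cr
Disability Insurance: 2.94% × 16,190.00 Cr = 475.99 Cr
Workforce Levy: 3.03% × 16,190.00 Cr = 490.56 Cr
Medical Insurance Levy: 7.43% × 16,190.00 Cr = 1,202.92 Cr
Total: 2,250.72 Cr + 475.99 Cr + 490.56 Cr + 1,202.92 Cr = 4,420.19 Cr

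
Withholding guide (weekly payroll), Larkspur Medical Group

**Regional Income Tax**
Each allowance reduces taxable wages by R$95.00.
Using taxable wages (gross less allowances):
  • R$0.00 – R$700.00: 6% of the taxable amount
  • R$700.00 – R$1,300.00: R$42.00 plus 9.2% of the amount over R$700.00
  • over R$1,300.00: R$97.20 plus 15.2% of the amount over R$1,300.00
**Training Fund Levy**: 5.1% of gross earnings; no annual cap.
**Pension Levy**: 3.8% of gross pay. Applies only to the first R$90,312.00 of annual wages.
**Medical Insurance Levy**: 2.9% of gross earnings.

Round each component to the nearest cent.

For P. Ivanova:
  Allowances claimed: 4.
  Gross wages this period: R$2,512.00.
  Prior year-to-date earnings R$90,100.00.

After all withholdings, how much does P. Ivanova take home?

Regional Income Tax: taxable = R$2,512.00 − 4×R$95.00 = R$2,132.00
  R$97.20 + 15.2% × (R$2,132.00 − R$1,300.00) = R$97.20 + 15.2% × R$832.00 = R$223.66
Training Fund Levy: 5.1% × R$2,512.00 = R$128.11
Pension Levy: cap R$90,312.00 − YTD R$90,100.00 = R$212.00 subject; 3.8% × R$212.00 = R$8.06
Medical Insurance Levy: 2.9% × R$2,512.00 = R$72.85
Total withheld: R$223.66 + R$128.11 + R$8.06 + R$72.85 = R$432.68
Net pay: R$2,512.00 − R$432.68 = R$2,079.32

R$2,079.32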